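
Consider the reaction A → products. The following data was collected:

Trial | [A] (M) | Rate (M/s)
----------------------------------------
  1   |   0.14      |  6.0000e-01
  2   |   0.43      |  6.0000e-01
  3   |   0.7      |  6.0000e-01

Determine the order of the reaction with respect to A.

zeroth order (0)

Step 1: Compare trials - when concentration changes, rate stays constant.
Step 2: rate₂/rate₁ = 6.0000e-01/6.0000e-01 = 1
Step 3: [A]₂/[A]₁ = 0.43/0.14 = 3.071
Step 4: Since rate ratio ≈ (conc ratio)^0, the reaction is zeroth order.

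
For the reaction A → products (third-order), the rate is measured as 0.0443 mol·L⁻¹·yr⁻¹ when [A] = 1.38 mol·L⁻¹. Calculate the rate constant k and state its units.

0.01686 (mol·L⁻¹)⁻²·yr⁻¹

Step 1: rate = k[A]^3, so k = rate / [A]^3.
Step 2: k = 0.0443 / (1.38)^3 = 0.0443 / 2.628.
Step 3: k = 0.01686 (mol·L⁻¹)⁻²·yr⁻¹.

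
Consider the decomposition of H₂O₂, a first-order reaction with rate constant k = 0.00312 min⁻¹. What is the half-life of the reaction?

222.2 min

Step 1: For a first-order reaction, t₁/₂ = ln(2)/k
Step 2: t₁/₂ = ln(2)/0.00312
Step 3: t₁/₂ = 0.6931/0.00312 = 222.2 min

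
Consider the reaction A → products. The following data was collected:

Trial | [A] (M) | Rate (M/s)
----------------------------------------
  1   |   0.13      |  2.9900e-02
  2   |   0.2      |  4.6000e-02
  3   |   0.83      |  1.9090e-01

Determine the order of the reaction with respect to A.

first order (1)

Step 1: Compare trials to find order n where rate₂/rate₁ = ([A]₂/[A]₁)^n
Step 2: rate₂/rate₁ = 4.6000e-02/2.9900e-02 = 1.538
Step 3: [A]₂/[A]₁ = 0.2/0.13 = 1.538
Step 4: n = ln(1.538)/ln(1.538) = 1.00 ≈ 1
Step 5: The reaction is first order in A.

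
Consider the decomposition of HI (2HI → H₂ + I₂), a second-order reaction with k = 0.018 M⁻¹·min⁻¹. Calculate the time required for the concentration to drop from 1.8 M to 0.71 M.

47.38 min

Step 1: For second-order: t = (1/[HI] - 1/[HI]₀)/k
Step 2: t = (1/0.71 - 1/1.8)/0.018
Step 3: t = (1.408 - 0.5556)/0.018
Step 4: t = 0.8529/0.018 = 47.38 min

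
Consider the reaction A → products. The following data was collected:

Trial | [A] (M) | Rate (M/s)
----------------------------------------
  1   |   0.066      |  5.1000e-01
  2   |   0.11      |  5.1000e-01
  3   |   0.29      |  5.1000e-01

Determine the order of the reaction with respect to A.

zeroth order (0)

Step 1: Compare trials - when concentration changes, rate stays constant.
Step 2: rate₂/rate₁ = 5.1000e-01/5.1000e-01 = 1
Step 3: [A]₂/[A]₁ = 0.11/0.066 = 1.667
Step 4: Since rate ratio ≈ (conc ratio)^0, the reaction is zeroth order.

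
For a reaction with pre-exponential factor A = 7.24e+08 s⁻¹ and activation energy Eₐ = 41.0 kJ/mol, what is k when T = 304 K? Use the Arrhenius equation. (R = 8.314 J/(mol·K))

6.53e+01 s⁻¹

Step 1: Use the Arrhenius equation: k = A × exp(-Eₐ/RT)
Step 2: Convert Eₐ to J/mol: 41.0 kJ/mol = 41000 J/mol
Step 3: Calculate the exponent: -Eₐ/(RT) = -41000/(8.314 × 304) = -16.22185
Step 4: k = 7.24e+08 × exp(-16.22185)
Step 5: k = 7.24e+08 × 9.01447e-08 = 6.5265e+01 s⁻¹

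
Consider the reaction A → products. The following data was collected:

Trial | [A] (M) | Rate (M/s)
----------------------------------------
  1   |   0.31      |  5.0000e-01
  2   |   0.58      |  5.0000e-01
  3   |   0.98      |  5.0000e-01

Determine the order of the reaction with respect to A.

zeroth order (0)

Step 1: Compare trials - when concentration changes, rate stays constant.
Step 2: rate₂/rate₁ = 5.0000e-01/5.0000e-01 = 1
Step 3: [A]₂/[A]₁ = 0.58/0.31 = 1.871
Step 4: Since rate ratio ≈ (conc ratio)^0, the reaction is zeroth order.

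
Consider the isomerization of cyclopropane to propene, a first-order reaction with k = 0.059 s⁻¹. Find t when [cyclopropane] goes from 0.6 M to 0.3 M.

11.75 s

Step 1: For first-order: t = ln([cyclopropane]₀/[cyclopropane])/k
Step 2: t = ln(0.6/0.3)/0.059
Step 3: t = ln(2)/0.059
Step 4: t = 0.6931/0.059 = 11.75 s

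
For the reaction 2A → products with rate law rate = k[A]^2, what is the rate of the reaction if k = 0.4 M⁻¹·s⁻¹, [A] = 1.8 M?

1.296 M/s

Step 1: Identify the rate law: rate = k[A]^2
Step 2: Substitute values: rate = 0.4 × (1.8)^2
Step 3: Calculate: rate = 0.4 × 3.24 = 1.296 M/s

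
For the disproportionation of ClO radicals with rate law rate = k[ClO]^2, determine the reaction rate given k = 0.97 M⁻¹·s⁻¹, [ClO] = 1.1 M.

1.174 M/s

Step 1: Identify the rate law: rate = k[ClO]^2
Step 2: Substitute values: rate = 0.97 × (1.1)^2
Step 3: Calculate: rate = 0.97 × 1.21 = 1.1737 M/s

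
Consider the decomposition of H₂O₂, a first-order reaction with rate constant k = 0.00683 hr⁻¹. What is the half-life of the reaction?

101.5 hr

Step 1: For a first-order reaction, t₁/₂ = ln(2)/k
Step 2: t₁/₂ = ln(2)/0.00683
Step 3: t₁/₂ = 0.6931/0.00683 = 101.5 hr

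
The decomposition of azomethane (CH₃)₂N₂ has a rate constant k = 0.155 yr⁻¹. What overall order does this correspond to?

first order (1)

Step 1: The units of k for an nth-order reaction are (concentration)^(1-n)·(time)⁻¹.
Step 2: Here k has units yr⁻¹, so the concentration exponent is 0.
Step 3: 1 - n = 0 ⇒ n = 1. The reaction is first order.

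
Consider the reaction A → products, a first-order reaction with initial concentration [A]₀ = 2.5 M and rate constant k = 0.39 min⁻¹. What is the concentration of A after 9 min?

0.07474 M

Step 1: For a first-order reaction: [A] = [A]₀ × e^(-kt)
Step 2: [A] = 2.5 × e^(-0.39 × 9)
Step 3: [A] = 2.5 × e^(-3.51)
Step 4: [A] = 2.5 × 0.0298969 = 0.07474 M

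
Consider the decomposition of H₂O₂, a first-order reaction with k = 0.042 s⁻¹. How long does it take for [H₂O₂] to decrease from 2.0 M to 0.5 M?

33.01 s

Step 1: For first-order: t = ln([H₂O₂]₀/[H₂O₂])/k
Step 2: t = ln(2.0/0.5)/0.042
Step 3: t = ln(4)/0.042
Step 4: t = 1.386/0.042 = 33.01 s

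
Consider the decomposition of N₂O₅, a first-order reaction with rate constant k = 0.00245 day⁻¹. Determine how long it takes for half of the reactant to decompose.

282.9 day

Step 1: For a first-order reaction, t₁/₂ = ln(2)/k
Step 2: t₁/₂ = ln(2)/0.00245
Step 3: t₁/₂ = 0.6931/0.00245 = 282.9 day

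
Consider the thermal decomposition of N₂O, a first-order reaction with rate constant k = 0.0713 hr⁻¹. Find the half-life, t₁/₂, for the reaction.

9.722 hr

Step 1: For a first-order reaction, t₁/₂ = ln(2)/k
Step 2: t₁/₂ = ln(2)/0.0713
Step 3: t₁/₂ = 0.6931/0.0713 = 9.722 hr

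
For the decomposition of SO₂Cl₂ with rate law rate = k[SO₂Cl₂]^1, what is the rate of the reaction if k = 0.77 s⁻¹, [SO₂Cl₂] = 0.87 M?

0.6699 M/s

Step 1: Identify the rate law: rate = k[SO₂Cl₂]^1
Step 2: Substitute values: rate = 0.77 × (0.87)^1
Step 3: Calculate: rate = 0.77 × 0.87 = 0.6699 M/s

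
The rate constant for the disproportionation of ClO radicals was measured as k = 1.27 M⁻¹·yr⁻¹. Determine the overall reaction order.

second order (2)

Step 1: The units of k for an nth-order reaction are (concentration)^(1-n)·(time)⁻¹.
Step 2: Here k has units M⁻¹·yr⁻¹, so the concentration exponent is -1.
Step 3: 1 - n = -1 ⇒ n = 2. The reaction is second order.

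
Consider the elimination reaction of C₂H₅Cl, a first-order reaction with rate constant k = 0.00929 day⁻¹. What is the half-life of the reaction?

74.61 day

Step 1: For a first-order reaction, t₁/₂ = ln(2)/k
Step 2: t₁/₂ = ln(2)/0.00929
Step 3: t₁/₂ = 0.6931/0.00929 = 74.61 day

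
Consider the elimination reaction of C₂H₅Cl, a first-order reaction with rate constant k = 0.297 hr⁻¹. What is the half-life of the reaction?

2.334 hr

Step 1: For a first-order reaction, t₁/₂ = ln(2)/k
Step 2: t₁/₂ = ln(2)/0.297
Step 3: t₁/₂ = 0.6931/0.297 = 2.334 hr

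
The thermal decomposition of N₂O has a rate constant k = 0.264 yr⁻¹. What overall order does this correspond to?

first order (1)

Step 1: The units of k for an nth-order reaction are (concentration)^(1-n)·(time)⁻¹.
Step 2: Here k has units yr⁻¹, so the concentration exponent is 0.
Step 3: 1 - n = 0 ⇒ n = 1. The reaction is first order.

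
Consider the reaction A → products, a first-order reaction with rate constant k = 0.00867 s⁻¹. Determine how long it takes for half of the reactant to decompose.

79.95 s

Step 1: For a first-order reaction, t₁/₂ = ln(2)/k
Step 2: t₁/₂ = ln(2)/0.00867
Step 3: t₁/₂ = 0.6931/0.00867 = 79.95 s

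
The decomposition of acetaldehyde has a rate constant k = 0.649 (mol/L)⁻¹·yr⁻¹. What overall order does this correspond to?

second order (2)

Step 1: The units of k for an nth-order reaction are (concentration)^(1-n)·(time)⁻¹.
Step 2: Here k has units (mol/L)⁻¹·yr⁻¹, so the concentration exponent is -1.
Step 3: 1 - n = -1 ⇒ n = 2. The reaction is second order.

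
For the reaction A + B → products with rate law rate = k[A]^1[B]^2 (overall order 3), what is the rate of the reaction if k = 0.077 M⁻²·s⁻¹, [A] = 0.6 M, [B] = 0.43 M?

0.008542 M/s

Step 1: The rate law is rate = k[A]^1[B]^2, overall order = 1+2 = 3
Step 2: Substitute values: rate = 0.077 × (0.6)^1 × (0.43)^2
Step 3: rate = 0.077 × 0.6 × 0.1849 = 0.00854238 M/s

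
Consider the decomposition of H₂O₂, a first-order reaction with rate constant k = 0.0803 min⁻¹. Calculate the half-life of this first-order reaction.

8.632 min

Step 1: For a first-order reaction, t₁/₂ = ln(2)/k
Step 2: t₁/₂ = ln(2)/0.0803
Step 3: t₁/₂ = 0.6931/0.0803 = 8.632 min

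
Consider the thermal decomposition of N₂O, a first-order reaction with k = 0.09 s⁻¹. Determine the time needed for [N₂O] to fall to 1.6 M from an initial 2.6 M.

5.395 s

Step 1: For first-order: t = ln([N₂O]₀/[N₂O])/k
Step 2: t = ln(2.6/1.6)/0.09
Step 3: t = ln(1.625)/0.09
Step 4: t = 0.4855/0.09 = 5.395 s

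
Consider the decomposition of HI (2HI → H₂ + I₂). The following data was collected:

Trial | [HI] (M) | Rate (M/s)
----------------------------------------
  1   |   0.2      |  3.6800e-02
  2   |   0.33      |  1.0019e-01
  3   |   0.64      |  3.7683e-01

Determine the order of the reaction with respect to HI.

second order (2)

Step 1: Compare trials to find order n where rate₂/rate₁ = ([HI]₂/[HI]₁)^n
Step 2: rate₂/rate₁ = 1.0019e-01/3.6800e-02 = 2.722
Step 3: [HI]₂/[HI]₁ = 0.33/0.2 = 1.65
Step 4: n = ln(2.722)/ln(1.65) = 2.00 ≈ 2
Step 5: The reaction is second order in HI.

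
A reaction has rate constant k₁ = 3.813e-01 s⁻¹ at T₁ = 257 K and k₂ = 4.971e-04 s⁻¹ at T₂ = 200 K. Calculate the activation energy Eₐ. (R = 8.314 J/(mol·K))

49.8 kJ/mol

Step 1: Use the two-temperature Arrhenius form: ln(k₂/k₁) = -Eₐ/R × (1/T₂ - 1/T₁)
Step 2: ln(k₂/k₁) = ln(4.971e-04/3.813e-01) = ln(0.0013037) = -6.64255
Step 3: 1/T₂ - 1/T₁ = 1/200 - 1/257 = 1.108949e-03 K⁻¹
Step 4: Eₐ = -R × ln(k₂/k₁) / (1/T₂ - 1/T₁) = -8.314 × -6.64255 / 1.108949e-03
Step 5: Eₐ = 4.9800e+04 J/mol = 49.8 kJ/mol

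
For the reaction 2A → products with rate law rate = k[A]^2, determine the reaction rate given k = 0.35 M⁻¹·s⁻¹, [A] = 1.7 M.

1.011 M/s

Step 1: Identify the rate law: rate = k[A]^2
Step 2: Substitute values: rate = 0.35 × (1.7)^2
Step 3: Calculate: rate = 0.35 × 2.89 = 1.0115 M/s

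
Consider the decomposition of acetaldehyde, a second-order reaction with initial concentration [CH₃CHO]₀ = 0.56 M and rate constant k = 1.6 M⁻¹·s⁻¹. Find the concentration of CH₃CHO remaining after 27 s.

0.02223 M

Step 1: For a second-order reaction: 1/[CH₃CHO] = 1/[CH₃CHO]₀ + kt
Step 2: 1/[CH₃CHO] = 1/0.56 + 1.6 × 27
Step 3: 1/[CH₃CHO] = 1.786 + 43.2 = 44.99
Step 4: [CH₃CHO] = 1/44.99 = 0.02223 M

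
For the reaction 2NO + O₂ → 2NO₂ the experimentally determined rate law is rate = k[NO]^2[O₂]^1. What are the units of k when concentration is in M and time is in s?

M⁻²·s⁻¹

Step 1: Overall order = 2 + 1 = 3.
Step 2: rate has units M·s⁻¹; [NO]^2[O₂]^1 has units M^3.
Step 3: k = rate/([NO]^2[O₂]^1), so units of k = M^(1-3)·s⁻¹ = M⁻²·s⁻¹.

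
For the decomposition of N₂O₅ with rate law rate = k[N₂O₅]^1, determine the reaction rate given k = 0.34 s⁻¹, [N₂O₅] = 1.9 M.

0.646 M/s

Step 1: Identify the rate law: rate = k[N₂O₅]^1
Step 2: Substitute values: rate = 0.34 × (1.9)^1
Step 3: Calculate: rate = 0.34 × 1.9 = 0.646 M/s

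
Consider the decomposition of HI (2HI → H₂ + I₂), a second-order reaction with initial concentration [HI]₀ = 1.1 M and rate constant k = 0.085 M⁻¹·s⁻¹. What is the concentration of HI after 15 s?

0.4579 M

Step 1: For a second-order reaction: 1/[HI] = 1/[HI]₀ + kt
Step 2: 1/[HI] = 1/1.1 + 0.085 × 15
Step 3: 1/[HI] = 0.9091 + 1.275 = 2.184
Step 4: [HI] = 1/2.184 = 0.4579 M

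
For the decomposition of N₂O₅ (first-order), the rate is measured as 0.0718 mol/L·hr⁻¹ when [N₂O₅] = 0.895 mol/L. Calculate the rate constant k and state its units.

0.08022 hr⁻¹

Step 1: rate = k[N₂O₅]^1, so k = rate / [N₂O₅]^1.
Step 2: k = 0.0718 / (0.895)^1 = 0.0718 / 0.895.
Step 3: k = 0.08022 hr⁻¹.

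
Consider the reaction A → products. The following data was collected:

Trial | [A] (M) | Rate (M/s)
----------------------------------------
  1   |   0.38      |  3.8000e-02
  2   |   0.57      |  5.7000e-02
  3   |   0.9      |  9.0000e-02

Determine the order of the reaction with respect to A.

first order (1)

Step 1: Compare trials to find order n where rate₂/rate₁ = ([A]₂/[A]₁)^n
Step 2: rate₂/rate₁ = 5.7000e-02/3.8000e-02 = 1.5
Step 3: [A]₂/[A]₁ = 0.57/0.38 = 1.5
Step 4: n = ln(1.5)/ln(1.5) = 1.00 ≈ 1
Step 5: The reaction is first order in A.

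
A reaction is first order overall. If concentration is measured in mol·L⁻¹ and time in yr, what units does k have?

yr⁻¹

Step 1: For overall order n, rate = k × (concentration)^n.
Step 2: Rate has units mol·L⁻¹·yr⁻¹; concentration term has units (mol·L⁻¹)^1.
Step 3: k = rate / (concentration)^n, so units of k = (mol·L⁻¹)^(1-1)·yr⁻¹ = yr⁻¹.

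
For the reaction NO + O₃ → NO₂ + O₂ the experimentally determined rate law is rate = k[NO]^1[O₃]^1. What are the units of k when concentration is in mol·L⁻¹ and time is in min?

(mol·L⁻¹)⁻¹·min⁻¹

Step 1: Overall order = 1 + 1 = 2.
Step 2: rate has units mol·L⁻¹·min⁻¹; [NO]^1[O₃]^1 has units (mol·L⁻¹)^2.
Step 3: k = rate/([NO]^1[O₃]^1), so units of k = (mol·L⁻¹)^(1-2)·min⁻¹ = (mol·L⁻¹)⁻¹·min⁻¹.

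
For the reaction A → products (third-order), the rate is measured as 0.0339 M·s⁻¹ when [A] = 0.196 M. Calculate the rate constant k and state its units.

4.502 M⁻²·s⁻¹

Step 1: rate = k[A]^3, so k = rate / [A]^3.
Step 2: k = 0.0339 / (0.196)^3 = 0.0339 / 0.00753.
Step 3: k = 4.502 M⁻²·s⁻¹.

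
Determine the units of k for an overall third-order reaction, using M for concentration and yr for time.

M⁻²·yr⁻¹

Step 1: For overall order n, rate = k × (concentration)^n.
Step 2: Rate has units M·yr⁻¹; concentration term has units M^3.
Step 3: k = rate / (concentration)^n, so units of k = M^(1-3)·yr⁻¹ = M⁻²·yr⁻¹.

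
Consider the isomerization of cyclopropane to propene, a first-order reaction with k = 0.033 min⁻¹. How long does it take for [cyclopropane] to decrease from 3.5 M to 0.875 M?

42.01 min

Step 1: For first-order: t = ln([cyclopropane]₀/[cyclopropane])/k
Step 2: t = ln(3.5/0.875)/0.033
Step 3: t = ln(4)/0.033
Step 4: t = 1.386/0.033 = 42.01 min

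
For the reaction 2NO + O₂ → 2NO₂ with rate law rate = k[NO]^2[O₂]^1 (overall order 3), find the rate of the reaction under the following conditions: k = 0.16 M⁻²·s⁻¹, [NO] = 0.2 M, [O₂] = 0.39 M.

0.002496 M/s

Step 1: The rate law is rate = k[NO]^2[O₂]^1, overall order = 2+1 = 3
Step 2: Substitute values: rate = 0.16 × (0.2)^2 × (0.39)^1
Step 3: rate = 0.16 × 0.04 × 0.39 = 0.002496 M/s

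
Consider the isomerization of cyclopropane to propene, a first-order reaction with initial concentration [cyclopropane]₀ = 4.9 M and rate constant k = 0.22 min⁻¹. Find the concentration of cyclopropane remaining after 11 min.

0.4357 M

Step 1: For a first-order reaction: [cyclopropane] = [cyclopropane]₀ × e^(-kt)
Step 2: [cyclopropane] = 4.9 × e^(-0.22 × 11)
Step 3: [cyclopropane] = 4.9 × e^(-2.42)
Step 4: [cyclopropane] = 4.9 × 0.0889216 = 0.4357 M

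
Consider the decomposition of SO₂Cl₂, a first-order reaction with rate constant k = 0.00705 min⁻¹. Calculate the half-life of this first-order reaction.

98.32 min

Step 1: For a first-order reaction, t₁/₂ = ln(2)/k
Step 2: t₁/₂ = ln(2)/0.00705
Step 3: t₁/₂ = 0.6931/0.00705 = 98.32 min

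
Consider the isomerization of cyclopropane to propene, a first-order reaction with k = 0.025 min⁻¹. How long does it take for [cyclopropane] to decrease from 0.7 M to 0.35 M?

27.73 min

Step 1: For first-order: t = ln([cyclopropane]₀/[cyclopropane])/k
Step 2: t = ln(0.7/0.35)/0.025
Step 3: t = ln(2)/0.025
Step 4: t = 0.6931/0.025 = 27.73 min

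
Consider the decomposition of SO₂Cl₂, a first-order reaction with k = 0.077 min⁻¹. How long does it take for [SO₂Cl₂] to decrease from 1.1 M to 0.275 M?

18 min

Step 1: For first-order: t = ln([SO₂Cl₂]₀/[SO₂Cl₂])/k
Step 2: t = ln(1.1/0.275)/0.077
Step 3: t = ln(4)/0.077
Step 4: t = 1.386/0.077 = 18 min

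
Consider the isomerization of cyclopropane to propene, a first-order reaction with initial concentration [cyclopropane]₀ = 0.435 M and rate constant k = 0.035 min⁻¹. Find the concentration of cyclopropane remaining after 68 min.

0.04026 M

Step 1: For a first-order reaction: [cyclopropane] = [cyclopropane]₀ × e^(-kt)
Step 2: [cyclopropane] = 0.435 × e^(-0.035 × 68)
Step 3: [cyclopropane] = 0.435 × e^(-2.38)
Step 4: [cyclopropane] = 0.435 × 0.0925506 = 0.04026 M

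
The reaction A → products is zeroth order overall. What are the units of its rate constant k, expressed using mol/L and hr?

mol/L·hr⁻¹

Step 1: For overall order n, rate = k × (concentration)^n.
Step 2: Rate has units mol/L·hr⁻¹; concentration term has units (mol/L)^0.
Step 3: k = rate / (concentration)^n, so units of k = (mol/L)^(1-0)·hr⁻¹ = mol/L·hr⁻¹.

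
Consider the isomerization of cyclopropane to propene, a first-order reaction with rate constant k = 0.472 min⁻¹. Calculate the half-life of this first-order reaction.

1.469 min

Step 1: For a first-order reaction, t₁/₂ = ln(2)/k
Step 2: t₁/₂ = ln(2)/0.472
Step 3: t₁/₂ = 0.6931/0.472 = 1.469 min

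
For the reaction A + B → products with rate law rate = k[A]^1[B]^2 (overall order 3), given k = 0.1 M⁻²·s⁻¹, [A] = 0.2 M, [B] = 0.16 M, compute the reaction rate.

0.000512 M/s

Step 1: The rate law is rate = k[A]^1[B]^2, overall order = 1+2 = 3
Step 2: Substitute values: rate = 0.1 × (0.2)^1 × (0.16)^2
Step 3: rate = 0.1 × 0.2 × 0.0256 = 0.000512 M/s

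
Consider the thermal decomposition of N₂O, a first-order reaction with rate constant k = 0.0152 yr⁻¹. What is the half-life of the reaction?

45.6 yr

Step 1: For a first-order reaction, t₁/₂ = ln(2)/k
Step 2: t₁/₂ = ln(2)/0.0152
Step 3: t₁/₂ = 0.6931/0.0152 = 45.6 yr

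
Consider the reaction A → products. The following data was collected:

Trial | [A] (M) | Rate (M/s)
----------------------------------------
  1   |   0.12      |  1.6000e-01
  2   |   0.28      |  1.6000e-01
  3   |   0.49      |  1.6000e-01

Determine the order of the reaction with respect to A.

zeroth order (0)

Step 1: Compare trials - when concentration changes, rate stays constant.
Step 2: rate₂/rate₁ = 1.6000e-01/1.6000e-01 = 1
Step 3: [A]₂/[A]₁ = 0.28/0.12 = 2.333
Step 4: Since rate ratio ≈ (conc ratio)^0, the reaction is zeroth order.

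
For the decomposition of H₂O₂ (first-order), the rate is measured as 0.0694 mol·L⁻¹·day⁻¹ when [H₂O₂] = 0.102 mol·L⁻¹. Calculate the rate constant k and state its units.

0.6804 day⁻¹

Step 1: rate = k[H₂O₂]^1, so k = rate / [H₂O₂]^1.
Step 2: k = 0.0694 / (0.102)^1 = 0.0694 / 0.102.
Step 3: k = 0.6804 day⁻¹.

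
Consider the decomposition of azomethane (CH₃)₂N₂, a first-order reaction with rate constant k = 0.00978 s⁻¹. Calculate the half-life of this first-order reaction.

70.87 s

Step 1: For a first-order reaction, t₁/₂ = ln(2)/k
Step 2: t₁/₂ = ln(2)/0.00978
Step 3: t₁/₂ = 0.6931/0.00978 = 70.87 s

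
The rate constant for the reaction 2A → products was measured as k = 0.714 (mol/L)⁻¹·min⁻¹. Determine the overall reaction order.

second order (2)

Step 1: The units of k for an nth-order reaction are (concentration)^(1-n)·(time)⁻¹.
Step 2: Here k has units (mol/L)⁻¹·min⁻¹, so the concentration exponent is -1.
Step 3: 1 - n = -1 ⇒ n = 2. The reaction is second order.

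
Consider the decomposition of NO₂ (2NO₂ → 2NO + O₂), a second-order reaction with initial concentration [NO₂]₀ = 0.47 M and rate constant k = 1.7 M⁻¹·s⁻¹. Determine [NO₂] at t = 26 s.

0.02159 M

Step 1: For a second-order reaction: 1/[NO₂] = 1/[NO₂]₀ + kt
Step 2: 1/[NO₂] = 1/0.47 + 1.7 × 26
Step 3: 1/[NO₂] = 2.128 + 44.2 = 46.33
Step 4: [NO₂] = 1/46.33 = 0.02159 M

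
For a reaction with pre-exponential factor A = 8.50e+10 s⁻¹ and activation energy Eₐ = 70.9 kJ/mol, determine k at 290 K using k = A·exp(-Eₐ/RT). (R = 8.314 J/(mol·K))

1.44e-02 s⁻¹

Step 1: Use the Arrhenius equation: k = A × exp(-Eₐ/RT)
Step 2: Convert Eₐ to J/mol: 70.9 kJ/mol = 70900 J/mol
Step 3: Calculate the exponent: -Eₐ/(RT) = -70900/(8.314 × 290) = -29.40615
Step 4: k = 8.50e+10 × exp(-29.40615)
Step 5: k = 8.50e+10 × 1.69462e-13 = 1.4404e-02 s⁻¹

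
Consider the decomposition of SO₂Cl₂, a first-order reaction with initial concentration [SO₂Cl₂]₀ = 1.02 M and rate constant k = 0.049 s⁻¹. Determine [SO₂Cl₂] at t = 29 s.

0.2463 M

Step 1: For a first-order reaction: [SO₂Cl₂] = [SO₂Cl₂]₀ × e^(-kt)
Step 2: [SO₂Cl₂] = 1.02 × e^(-0.049 × 29)
Step 3: [SO₂Cl₂] = 1.02 × e^(-1.421)
Step 4: [SO₂Cl₂] = 1.02 × 0.241472 = 0.2463 M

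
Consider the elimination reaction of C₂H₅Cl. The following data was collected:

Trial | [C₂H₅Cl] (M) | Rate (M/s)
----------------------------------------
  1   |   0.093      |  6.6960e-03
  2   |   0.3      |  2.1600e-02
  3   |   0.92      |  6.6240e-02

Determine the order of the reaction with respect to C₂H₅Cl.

first order (1)

Step 1: Compare trials to find order n where rate₂/rate₁ = ([C₂H₅Cl]₂/[C₂H₅Cl]₁)^n
Step 2: rate₂/rate₁ = 2.1600e-02/6.6960e-03 = 3.226
Step 3: [C₂H₅Cl]₂/[C₂H₅Cl]₁ = 0.3/0.093 = 3.226
Step 4: n = ln(3.226)/ln(3.226) = 1.00 ≈ 1
Step 5: The reaction is first order in C₂H₅Cl.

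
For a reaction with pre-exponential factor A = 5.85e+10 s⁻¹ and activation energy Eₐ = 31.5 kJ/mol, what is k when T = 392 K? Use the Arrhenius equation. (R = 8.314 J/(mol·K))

3.71e+06 s⁻¹

Step 1: Use the Arrhenius equation: k = A × exp(-Eₐ/RT)
Step 2: Convert Eₐ to J/mol: 31.5 kJ/mol = 31500 J/mol
Step 3: Calculate the exponent: -Eₐ/(RT) = -31500/(8.314 × 392) = -9.66528
Step 4: k = 5.85e+10 × exp(-9.66528)
Step 5: k = 5.85e+10 × 6.34486e-05 = 3.7117e+06 s⁻¹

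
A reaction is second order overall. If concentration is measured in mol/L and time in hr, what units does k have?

(mol/L)⁻¹·hr⁻¹

Step 1: For overall order n, rate = k × (concentration)^n.
Step 2: Rate has units mol/L·hr⁻¹; concentration term has units (mol/L)^2.
Step 3: k = rate / (concentration)^n, so units of k = (mol/L)^(1-2)·hr⁻¹ = (mol/L)⁻¹·hr⁻¹.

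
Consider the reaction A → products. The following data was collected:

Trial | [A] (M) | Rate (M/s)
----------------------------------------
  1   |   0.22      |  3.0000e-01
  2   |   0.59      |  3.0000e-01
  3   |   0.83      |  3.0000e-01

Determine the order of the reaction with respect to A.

zeroth order (0)

Step 1: Compare trials - when concentration changes, rate stays constant.
Step 2: rate₂/rate₁ = 3.0000e-01/3.0000e-01 = 1
Step 3: [A]₂/[A]₁ = 0.59/0.22 = 2.682
Step 4: Since rate ratio ≈ (conc ratio)^0, the reaction is zeroth order.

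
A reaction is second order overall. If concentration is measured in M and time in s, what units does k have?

M⁻¹·s⁻¹

Step 1: For overall order n, rate = k × (concentration)^n.
Step 2: Rate has units M·s⁻¹; concentration term has units M^2.
Step 3: k = rate / (concentration)^n, so units of k = M^(1-2)·s⁻¹ = M⁻¹·s⁻¹.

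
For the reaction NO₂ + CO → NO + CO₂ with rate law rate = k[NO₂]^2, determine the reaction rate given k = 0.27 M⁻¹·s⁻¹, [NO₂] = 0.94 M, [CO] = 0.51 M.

0.2386 M/s

Step 1: The rate law is rate = k[NO₂]^2
Step 2: Note that the rate does not depend on [CO] (zero order in CO).
Step 3: rate = 0.27 × (0.94)^2 = 0.238572 M/s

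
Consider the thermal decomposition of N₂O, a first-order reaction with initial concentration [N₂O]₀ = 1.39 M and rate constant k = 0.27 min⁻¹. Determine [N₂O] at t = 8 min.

0.1603 M

Step 1: For a first-order reaction: [N₂O] = [N₂O]₀ × e^(-kt)
Step 2: [N₂O] = 1.39 × e^(-0.27 × 8)
Step 3: [N₂O] = 1.39 × e^(-2.16)
Step 4: [N₂O] = 1.39 × 0.115325 = 0.1603 M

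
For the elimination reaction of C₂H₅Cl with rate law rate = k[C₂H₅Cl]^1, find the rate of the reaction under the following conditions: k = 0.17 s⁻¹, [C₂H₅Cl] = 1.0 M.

0.17 M/s

Step 1: Identify the rate law: rate = k[C₂H₅Cl]^1
Step 2: Substitute values: rate = 0.17 × (1.0)^1
Step 3: Calculate: rate = 0.17 × 1 = 0.17 M/s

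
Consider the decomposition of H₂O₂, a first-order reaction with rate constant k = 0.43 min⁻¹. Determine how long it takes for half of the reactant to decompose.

1.612 min

Step 1: For a first-order reaction, t₁/₂ = ln(2)/k
Step 2: t₁/₂ = ln(2)/0.43
Step 3: t₁/₂ = 0.6931/0.43 = 1.612 min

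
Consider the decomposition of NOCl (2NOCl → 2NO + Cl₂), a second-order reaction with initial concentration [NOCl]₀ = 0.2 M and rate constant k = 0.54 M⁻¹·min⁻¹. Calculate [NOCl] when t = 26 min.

0.05252 M

Step 1: For a second-order reaction: 1/[NOCl] = 1/[NOCl]₀ + kt
Step 2: 1/[NOCl] = 1/0.2 + 0.54 × 26
Step 3: 1/[NOCl] = 5 + 14.04 = 19.04
Step 4: [NOCl] = 1/19.04 = 0.05252 M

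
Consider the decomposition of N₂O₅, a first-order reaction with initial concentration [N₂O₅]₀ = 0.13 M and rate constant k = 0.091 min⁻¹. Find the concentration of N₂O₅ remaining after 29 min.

0.009286 M

Step 1: For a first-order reaction: [N₂O₅] = [N₂O₅]₀ × e^(-kt)
Step 2: [N₂O₅] = 0.13 × e^(-0.091 × 29)
Step 3: [N₂O₅] = 0.13 × e^(-2.639)
Step 4: [N₂O₅] = 0.13 × 0.0714327 = 0.009286 M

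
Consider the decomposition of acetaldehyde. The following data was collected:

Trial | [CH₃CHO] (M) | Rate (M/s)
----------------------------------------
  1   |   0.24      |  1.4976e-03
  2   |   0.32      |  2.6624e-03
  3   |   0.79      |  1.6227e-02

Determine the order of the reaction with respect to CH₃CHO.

second order (2)

Step 1: Compare trials to find order n where rate₂/rate₁ = ([CH₃CHO]₂/[CH₃CHO]₁)^n
Step 2: rate₂/rate₁ = 2.6624e-03/1.4976e-03 = 1.778
Step 3: [CH₃CHO]₂/[CH₃CHO]₁ = 0.32/0.24 = 1.333
Step 4: n = ln(1.778)/ln(1.333) = 2.00 ≈ 2
Step 5: The reaction is second order in CH₃CHO.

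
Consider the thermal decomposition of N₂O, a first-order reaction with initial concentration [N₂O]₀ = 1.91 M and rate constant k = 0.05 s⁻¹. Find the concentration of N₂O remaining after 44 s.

0.2116 M

Step 1: For a first-order reaction: [N₂O] = [N₂O]₀ × e^(-kt)
Step 2: [N₂O] = 1.91 × e^(-0.05 × 44)
Step 3: [N₂O] = 1.91 × e^(-2.2)
Step 4: [N₂O] = 1.91 × 0.110803 = 0.2116 M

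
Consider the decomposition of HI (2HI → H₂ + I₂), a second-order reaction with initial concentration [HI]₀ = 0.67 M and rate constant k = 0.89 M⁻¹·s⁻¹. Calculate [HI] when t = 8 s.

0.1161 M

Step 1: For a second-order reaction: 1/[HI] = 1/[HI]₀ + kt
Step 2: 1/[HI] = 1/0.67 + 0.89 × 8
Step 3: 1/[HI] = 1.493 + 7.12 = 8.613
Step 4: [HI] = 1/8.613 = 0.1161 M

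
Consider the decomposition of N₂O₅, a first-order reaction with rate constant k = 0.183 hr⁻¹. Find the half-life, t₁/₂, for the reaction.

3.788 hr

Step 1: For a first-order reaction, t₁/₂ = ln(2)/k
Step 2: t₁/₂ = ln(2)/0.183
Step 3: t₁/₂ = 0.6931/0.183 = 3.788 hr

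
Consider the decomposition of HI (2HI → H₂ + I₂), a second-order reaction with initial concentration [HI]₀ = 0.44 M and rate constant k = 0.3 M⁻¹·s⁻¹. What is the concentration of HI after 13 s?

0.162 M

Step 1: For a second-order reaction: 1/[HI] = 1/[HI]₀ + kt
Step 2: 1/[HI] = 1/0.44 + 0.3 × 13
Step 3: 1/[HI] = 2.273 + 3.9 = 6.173
Step 4: [HI] = 1/6.173 = 0.162 M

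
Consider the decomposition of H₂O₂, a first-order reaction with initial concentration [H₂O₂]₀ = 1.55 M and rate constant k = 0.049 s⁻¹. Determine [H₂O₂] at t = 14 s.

0.7806 M

Step 1: For a first-order reaction: [H₂O₂] = [H₂O₂]₀ × e^(-kt)
Step 2: [H₂O₂] = 1.55 × e^(-0.049 × 14)
Step 3: [H₂O₂] = 1.55 × e^(-0.686)
Step 4: [H₂O₂] = 1.55 × 0.503586 = 0.7806 M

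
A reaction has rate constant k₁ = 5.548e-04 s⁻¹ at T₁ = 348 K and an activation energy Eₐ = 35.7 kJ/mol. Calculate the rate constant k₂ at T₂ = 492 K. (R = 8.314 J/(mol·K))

2.054e-02 s⁻¹

Step 1: Use the two-temperature Arrhenius form: ln(k₂/k₁) = -Eₐ/R × (1/T₂ - 1/T₁)
Step 2: Convert Eₐ to J/mol: 35.7 kJ/mol = 35700 J/mol
Step 3: 1/T₂ - 1/T₁ = 1/492 - 1/348 = -8.410429e-04 K⁻¹
Step 4: ln(k₂/k₁) = -35700/8.314 × -8.410429e-04 = 3.61141
Step 5: k₂ = k₁ × exp(3.61141) = 5.548e-04 × 3.70182e+01 = 2.054e-02 s⁻¹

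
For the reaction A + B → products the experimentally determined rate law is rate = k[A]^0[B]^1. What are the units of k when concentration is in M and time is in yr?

yr⁻¹

Step 1: Overall order = 0 + 1 = 1.
Step 2: rate has units M·yr⁻¹; [A]^0[B]^1 has units M^1.
Step 3: k = rate/([A]^0[B]^1), so units of k = M^(1-1)·yr⁻¹ = yr⁻¹.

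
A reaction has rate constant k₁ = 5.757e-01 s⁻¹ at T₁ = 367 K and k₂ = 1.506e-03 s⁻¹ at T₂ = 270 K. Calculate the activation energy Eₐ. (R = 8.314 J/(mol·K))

50.5 kJ/mol

Step 1: Use the two-temperature Arrhenius form: ln(k₂/k₁) = -Eₐ/R × (1/T₂ - 1/T₁)
Step 2: ln(k₂/k₁) = ln(1.506e-03/5.757e-01) = ln(0.00261595) = -5.94613
Step 3: 1/T₂ - 1/T₁ = 1/270 - 1/367 = 9.789081e-04 K⁻¹
Step 4: Eₐ = -R × ln(k₂/k₁) / (1/T₂ - 1/T₁) = -8.314 × -5.94613 / 9.789081e-04
Step 5: Eₐ = 5.0501e+04 J/mol = 50.5 kJ/mol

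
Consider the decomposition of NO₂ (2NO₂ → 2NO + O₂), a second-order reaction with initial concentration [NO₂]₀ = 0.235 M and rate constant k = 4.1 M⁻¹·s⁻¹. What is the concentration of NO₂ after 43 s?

0.005538 M

Step 1: For a second-order reaction: 1/[NO₂] = 1/[NO₂]₀ + kt
Step 2: 1/[NO₂] = 1/0.235 + 4.1 × 43
Step 3: 1/[NO₂] = 4.255 + 176.3 = 180.6
Step 4: [NO₂] = 1/180.6 = 0.005538 M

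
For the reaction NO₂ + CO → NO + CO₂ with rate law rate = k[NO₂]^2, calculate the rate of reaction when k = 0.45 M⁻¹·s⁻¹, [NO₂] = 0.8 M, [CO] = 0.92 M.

0.288 M/s

Step 1: The rate law is rate = k[NO₂]^2
Step 2: Note that the rate does not depend on [CO] (zero order in CO).
Step 3: rate = 0.45 × (0.8)^2 = 0.288 M/s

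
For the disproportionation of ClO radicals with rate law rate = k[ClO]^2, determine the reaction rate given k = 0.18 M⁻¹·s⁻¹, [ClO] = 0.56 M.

0.05645 M/s

Step 1: Identify the rate law: rate = k[ClO]^2
Step 2: Substitute values: rate = 0.18 × (0.56)^2
Step 3: Calculate: rate = 0.18 × 0.3136 = 0.056448 M/s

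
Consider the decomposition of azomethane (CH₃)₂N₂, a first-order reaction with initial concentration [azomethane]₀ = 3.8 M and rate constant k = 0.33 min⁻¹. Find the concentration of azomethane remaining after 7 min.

0.3772 M

Step 1: For a first-order reaction: [azomethane] = [azomethane]₀ × e^(-kt)
Step 2: [azomethane] = 3.8 × e^(-0.33 × 7)
Step 3: [azomethane] = 3.8 × e^(-2.31)
Step 4: [azomethane] = 3.8 × 0.0992613 = 0.3772 M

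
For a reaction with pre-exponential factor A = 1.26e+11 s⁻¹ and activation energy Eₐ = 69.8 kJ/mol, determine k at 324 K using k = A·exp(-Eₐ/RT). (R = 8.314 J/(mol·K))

7.03e-01 s⁻¹

Step 1: Use the Arrhenius equation: k = A × exp(-Eₐ/RT)
Step 2: Convert Eₐ to J/mol: 69.8 kJ/mol = 69800 J/mol
Step 3: Calculate the exponent: -Eₐ/(RT) = -69800/(8.314 × 324) = -25.91197
Step 4: k = 1.26e+11 × exp(-25.91197)
Step 5: k = 1.26e+11 × 5.57923e-12 = 7.0298e-01 s⁻¹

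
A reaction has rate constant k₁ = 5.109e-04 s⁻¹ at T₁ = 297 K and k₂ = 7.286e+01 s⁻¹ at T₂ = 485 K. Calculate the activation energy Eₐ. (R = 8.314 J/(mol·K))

75.6 kJ/mol

Step 1: Use the two-temperature Arrhenius form: ln(k₂/k₁) = -Eₐ/R × (1/T₂ - 1/T₁)
Step 2: ln(k₂/k₁) = ln(7.286e+01/5.109e-04) = ln(142611) = 11.8679
Step 3: 1/T₂ - 1/T₁ = 1/485 - 1/297 = -1.305148e-03 K⁻¹
Step 4: Eₐ = -R × ln(k₂/k₁) / (1/T₂ - 1/T₁) = -8.314 × 11.8679 / -1.305148e-03
Step 5: Eₐ = 7.5600e+04 J/mol = 75.6 kJ/mol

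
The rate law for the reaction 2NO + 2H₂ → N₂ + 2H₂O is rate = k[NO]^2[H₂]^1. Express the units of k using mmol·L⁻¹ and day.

(mmol·L⁻¹)⁻²·day⁻¹

Step 1: Overall order = 2 + 1 = 3.
Step 2: rate has units mmol·L⁻¹·day⁻¹; [NO]^2[H₂]^1 has units (mmol·L⁻¹)^3.
Step 3: k = rate/([NO]^2[H₂]^1), so units of k = (mmol·L⁻¹)^(1-3)·day⁻¹ = (mmol·L⁻¹)⁻²·day⁻¹.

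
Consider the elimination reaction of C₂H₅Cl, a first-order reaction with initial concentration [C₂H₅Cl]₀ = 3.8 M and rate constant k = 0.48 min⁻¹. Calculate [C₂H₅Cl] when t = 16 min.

0.001756 M

Step 1: For a first-order reaction: [C₂H₅Cl] = [C₂H₅Cl]₀ × e^(-kt)
Step 2: [C₂H₅Cl] = 3.8 × e^(-0.48 × 16)
Step 3: [C₂H₅Cl] = 3.8 × e^(-7.68)
Step 4: [C₂H₅Cl] = 3.8 × 0.000461975 = 0.001756 M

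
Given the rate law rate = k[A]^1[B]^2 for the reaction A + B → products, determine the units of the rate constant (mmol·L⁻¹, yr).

(mmol·L⁻¹)⁻²·yr⁻¹

Step 1: Overall order = 1 + 2 = 3.
Step 2: rate has units mmol·L⁻¹·yr⁻¹; [A]^1[B]^2 has units (mmol·L⁻¹)^3.
Step 3: k = rate/([A]^1[B]^2), so units of k = (mmol·L⁻¹)^(1-3)·yr⁻¹ = (mmol·L⁻¹)⁻²·yr⁻¹.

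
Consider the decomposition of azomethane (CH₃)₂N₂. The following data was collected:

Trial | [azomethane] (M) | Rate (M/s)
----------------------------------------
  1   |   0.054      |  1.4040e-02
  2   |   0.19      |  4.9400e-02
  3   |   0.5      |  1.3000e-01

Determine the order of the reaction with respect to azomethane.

first order (1)

Step 1: Compare trials to find order n where rate₂/rate₁ = ([azomethane]₂/[azomethane]₁)^n
Step 2: rate₂/rate₁ = 4.9400e-02/1.4040e-02 = 3.519
Step 3: [azomethane]₂/[azomethane]₁ = 0.19/0.054 = 3.519
Step 4: n = ln(3.519)/ln(3.519) = 1.00 ≈ 1
Step 5: The reaction is first order in azomethane.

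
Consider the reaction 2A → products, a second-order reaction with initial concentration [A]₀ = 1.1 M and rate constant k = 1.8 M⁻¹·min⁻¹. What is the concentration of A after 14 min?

0.0383 M

Step 1: For a second-order reaction: 1/[A] = 1/[A]₀ + kt
Step 2: 1/[A] = 1/1.1 + 1.8 × 14
Step 3: 1/[A] = 0.9091 + 25.2 = 26.11
Step 4: [A] = 1/26.11 = 0.0383 M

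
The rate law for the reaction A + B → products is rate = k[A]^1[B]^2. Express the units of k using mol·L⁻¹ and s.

(mol·L⁻¹)⁻²·s⁻¹

Step 1: Overall order = 1 + 2 = 3.
Step 2: rate has units mol·L⁻¹·s⁻¹; [A]^1[B]^2 has units (mol·L⁻¹)^3.
Step 3: k = rate/([A]^1[B]^2), so units of k = (mol·L⁻¹)^(1-3)·s⁻¹ = (mol·L⁻¹)⁻²·s⁻¹.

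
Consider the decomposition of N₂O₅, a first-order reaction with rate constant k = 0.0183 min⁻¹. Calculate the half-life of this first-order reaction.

37.88 min

Step 1: For a first-order reaction, t₁/₂ = ln(2)/k
Step 2: t₁/₂ = ln(2)/0.0183
Step 3: t₁/₂ = 0.6931/0.0183 = 37.88 min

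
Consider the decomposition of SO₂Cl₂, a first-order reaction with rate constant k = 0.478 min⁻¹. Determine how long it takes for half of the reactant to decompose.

1.45 min

Step 1: For a first-order reaction, t₁/₂ = ln(2)/k
Step 2: t₁/₂ = ln(2)/0.478
Step 3: t₁/₂ = 0.6931/0.478 = 1.45 min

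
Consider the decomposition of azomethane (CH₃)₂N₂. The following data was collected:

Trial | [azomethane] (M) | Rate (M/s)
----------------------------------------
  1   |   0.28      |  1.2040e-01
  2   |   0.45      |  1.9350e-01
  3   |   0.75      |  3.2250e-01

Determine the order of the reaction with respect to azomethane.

first order (1)

Step 1: Compare trials to find order n where rate₂/rate₁ = ([azomethane]₂/[azomethane]₁)^n
Step 2: rate₂/rate₁ = 1.9350e-01/1.2040e-01 = 1.607
Step 3: [azomethane]₂/[azomethane]₁ = 0.45/0.28 = 1.607
Step 4: n = ln(1.607)/ln(1.607) = 1.00 ≈ 1
Step 5: The reaction is first order in azomethane.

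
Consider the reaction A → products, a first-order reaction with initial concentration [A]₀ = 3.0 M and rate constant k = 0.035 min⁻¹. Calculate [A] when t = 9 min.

2.189 M

Step 1: For a first-order reaction: [A] = [A]₀ × e^(-kt)
Step 2: [A] = 3.0 × e^(-0.035 × 9)
Step 3: [A] = 3.0 × e^(-0.315)
Step 4: [A] = 3.0 × 0.729789 = 2.189 M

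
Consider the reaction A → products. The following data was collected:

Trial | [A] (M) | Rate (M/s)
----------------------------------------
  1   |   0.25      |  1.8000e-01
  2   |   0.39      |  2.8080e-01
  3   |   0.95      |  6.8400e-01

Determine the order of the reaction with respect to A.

first order (1)

Step 1: Compare trials to find order n where rate₂/rate₁ = ([A]₂/[A]₁)^n
Step 2: rate₂/rate₁ = 2.8080e-01/1.8000e-01 = 1.56
Step 3: [A]₂/[A]₁ = 0.39/0.25 = 1.56
Step 4: n = ln(1.56)/ln(1.56) = 1.00 ≈ 1
Step 5: The reaction is first order in A.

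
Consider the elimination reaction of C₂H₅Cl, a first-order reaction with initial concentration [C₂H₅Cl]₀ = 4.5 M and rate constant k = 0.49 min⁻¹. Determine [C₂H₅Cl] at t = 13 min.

0.007705 M

Step 1: For a first-order reaction: [C₂H₅Cl] = [C₂H₅Cl]₀ × e^(-kt)
Step 2: [C₂H₅Cl] = 4.5 × e^(-0.49 × 13)
Step 3: [C₂H₅Cl] = 4.5 × e^(-6.37)
Step 4: [C₂H₅Cl] = 4.5 × 0.00171216 = 0.007705 M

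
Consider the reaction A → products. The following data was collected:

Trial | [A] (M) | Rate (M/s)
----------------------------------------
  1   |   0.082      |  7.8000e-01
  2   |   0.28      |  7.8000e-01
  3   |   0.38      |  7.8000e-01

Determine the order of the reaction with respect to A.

zeroth order (0)

Step 1: Compare trials - when concentration changes, rate stays constant.
Step 2: rate₂/rate₁ = 7.8000e-01/7.8000e-01 = 1
Step 3: [A]₂/[A]₁ = 0.28/0.082 = 3.415
Step 4: Since rate ratio ≈ (conc ratio)^0, the reaction is zeroth order.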